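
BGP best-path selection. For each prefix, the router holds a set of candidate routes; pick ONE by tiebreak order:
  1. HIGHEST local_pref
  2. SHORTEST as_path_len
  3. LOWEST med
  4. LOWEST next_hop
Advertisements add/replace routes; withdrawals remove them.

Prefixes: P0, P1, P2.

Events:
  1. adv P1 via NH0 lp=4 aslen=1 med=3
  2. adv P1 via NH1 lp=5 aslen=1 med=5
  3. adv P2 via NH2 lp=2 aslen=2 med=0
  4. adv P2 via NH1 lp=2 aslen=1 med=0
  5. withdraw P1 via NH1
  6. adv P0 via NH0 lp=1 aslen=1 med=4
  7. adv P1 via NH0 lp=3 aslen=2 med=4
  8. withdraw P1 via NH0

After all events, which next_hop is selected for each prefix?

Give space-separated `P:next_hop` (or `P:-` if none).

Op 1: best P0=- P1=NH0 P2=-
Op 2: best P0=- P1=NH1 P2=-
Op 3: best P0=- P1=NH1 P2=NH2
Op 4: best P0=- P1=NH1 P2=NH1
Op 5: best P0=- P1=NH0 P2=NH1
Op 6: best P0=NH0 P1=NH0 P2=NH1
Op 7: best P0=NH0 P1=NH0 P2=NH1
Op 8: best P0=NH0 P1=- P2=NH1

Answer: P0:NH0 P1:- P2:NH1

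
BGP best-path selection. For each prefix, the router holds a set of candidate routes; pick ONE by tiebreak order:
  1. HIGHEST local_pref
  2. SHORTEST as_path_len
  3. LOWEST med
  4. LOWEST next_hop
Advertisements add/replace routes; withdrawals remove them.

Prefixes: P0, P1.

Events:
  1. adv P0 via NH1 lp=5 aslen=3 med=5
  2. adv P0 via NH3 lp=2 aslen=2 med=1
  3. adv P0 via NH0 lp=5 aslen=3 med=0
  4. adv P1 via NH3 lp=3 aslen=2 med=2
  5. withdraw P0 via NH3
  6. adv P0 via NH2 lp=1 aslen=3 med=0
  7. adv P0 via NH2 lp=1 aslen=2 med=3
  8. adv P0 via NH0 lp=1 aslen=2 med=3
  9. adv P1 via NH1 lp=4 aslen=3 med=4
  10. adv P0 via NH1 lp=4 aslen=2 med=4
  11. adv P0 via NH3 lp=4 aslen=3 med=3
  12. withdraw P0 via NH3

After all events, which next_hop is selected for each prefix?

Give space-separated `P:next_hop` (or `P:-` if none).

Op 1: best P0=NH1 P1=-
Op 2: best P0=NH1 P1=-
Op 3: best P0=NH0 P1=-
Op 4: best P0=NH0 P1=NH3
Op 5: best P0=NH0 P1=NH3
Op 6: best P0=NH0 P1=NH3
Op 7: best P0=NH0 P1=NH3
Op 8: best P0=NH1 P1=NH3
Op 9: best P0=NH1 P1=NH1
Op 10: best P0=NH1 P1=NH1
Op 11: best P0=NH1 P1=NH1
Op 12: best P0=NH1 P1=NH1

Answer: P0:NH1 P1:NH1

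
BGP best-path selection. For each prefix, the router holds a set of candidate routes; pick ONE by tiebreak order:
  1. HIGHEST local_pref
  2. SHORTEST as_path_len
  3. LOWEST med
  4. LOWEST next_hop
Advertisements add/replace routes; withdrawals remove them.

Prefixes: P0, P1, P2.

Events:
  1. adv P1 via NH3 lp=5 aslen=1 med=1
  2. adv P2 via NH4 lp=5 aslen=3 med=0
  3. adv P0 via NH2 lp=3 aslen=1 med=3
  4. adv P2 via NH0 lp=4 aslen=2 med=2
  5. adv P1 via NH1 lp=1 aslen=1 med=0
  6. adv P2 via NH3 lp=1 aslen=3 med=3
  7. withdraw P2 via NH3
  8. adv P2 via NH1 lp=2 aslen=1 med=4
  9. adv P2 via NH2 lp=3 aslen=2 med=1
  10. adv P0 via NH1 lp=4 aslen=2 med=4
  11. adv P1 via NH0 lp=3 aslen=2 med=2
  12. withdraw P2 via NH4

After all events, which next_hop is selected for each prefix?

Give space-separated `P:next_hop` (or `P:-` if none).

Answer: P0:NH1 P1:NH3 P2:NH0

Derivation:
Op 1: best P0=- P1=NH3 P2=-
Op 2: best P0=- P1=NH3 P2=NH4
Op 3: best P0=NH2 P1=NH3 P2=NH4
Op 4: best P0=NH2 P1=NH3 P2=NH4
Op 5: best P0=NH2 P1=NH3 P2=NH4
Op 6: best P0=NH2 P1=NH3 P2=NH4
Op 7: best P0=NH2 P1=NH3 P2=NH4
Op 8: best P0=NH2 P1=NH3 P2=NH4
Op 9: best P0=NH2 P1=NH3 P2=NH4
Op 10: best P0=NH1 P1=NH3 P2=NH4
Op 11: best P0=NH1 P1=NH3 P2=NH4
Op 12: best P0=NH1 P1=NH3 P2=NH0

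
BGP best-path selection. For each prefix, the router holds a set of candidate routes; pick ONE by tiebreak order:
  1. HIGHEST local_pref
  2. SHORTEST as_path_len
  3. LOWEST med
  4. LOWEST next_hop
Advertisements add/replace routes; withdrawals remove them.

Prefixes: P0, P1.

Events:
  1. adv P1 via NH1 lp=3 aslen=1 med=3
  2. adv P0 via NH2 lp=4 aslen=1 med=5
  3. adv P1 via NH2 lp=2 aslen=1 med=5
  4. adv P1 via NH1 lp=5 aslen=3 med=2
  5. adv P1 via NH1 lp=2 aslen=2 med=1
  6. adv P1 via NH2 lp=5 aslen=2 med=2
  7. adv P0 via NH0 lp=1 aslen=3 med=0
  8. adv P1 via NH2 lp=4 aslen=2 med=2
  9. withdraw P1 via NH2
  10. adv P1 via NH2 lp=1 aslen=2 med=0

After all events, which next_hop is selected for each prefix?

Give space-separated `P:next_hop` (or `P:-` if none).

Op 1: best P0=- P1=NH1
Op 2: best P0=NH2 P1=NH1
Op 3: best P0=NH2 P1=NH1
Op 4: best P0=NH2 P1=NH1
Op 5: best P0=NH2 P1=NH2
Op 6: best P0=NH2 P1=NH2
Op 7: best P0=NH2 P1=NH2
Op 8: best P0=NH2 P1=NH2
Op 9: best P0=NH2 P1=NH1
Op 10: best P0=NH2 P1=NH1

Answer: P0:NH2 P1:NH1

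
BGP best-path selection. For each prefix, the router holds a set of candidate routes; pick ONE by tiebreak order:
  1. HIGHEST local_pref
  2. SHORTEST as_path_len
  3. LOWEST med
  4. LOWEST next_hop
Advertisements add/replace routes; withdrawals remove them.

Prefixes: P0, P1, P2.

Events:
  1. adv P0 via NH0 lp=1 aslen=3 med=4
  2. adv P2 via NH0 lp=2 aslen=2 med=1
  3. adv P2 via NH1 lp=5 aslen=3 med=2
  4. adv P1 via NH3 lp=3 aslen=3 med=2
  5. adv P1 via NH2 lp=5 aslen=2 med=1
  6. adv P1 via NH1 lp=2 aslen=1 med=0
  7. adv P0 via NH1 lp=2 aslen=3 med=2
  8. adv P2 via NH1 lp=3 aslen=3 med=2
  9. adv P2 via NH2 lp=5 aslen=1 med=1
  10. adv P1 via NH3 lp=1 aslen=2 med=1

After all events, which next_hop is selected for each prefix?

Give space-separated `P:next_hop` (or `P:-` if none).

Op 1: best P0=NH0 P1=- P2=-
Op 2: best P0=NH0 P1=- P2=NH0
Op 3: best P0=NH0 P1=- P2=NH1
Op 4: best P0=NH0 P1=NH3 P2=NH1
Op 5: best P0=NH0 P1=NH2 P2=NH1
Op 6: best P0=NH0 P1=NH2 P2=NH1
Op 7: best P0=NH1 P1=NH2 P2=NH1
Op 8: best P0=NH1 P1=NH2 P2=NH1
Op 9: best P0=NH1 P1=NH2 P2=NH2
Op 10: best P0=NH1 P1=NH2 P2=NH2

Answer: P0:NH1 P1:NH2 P2:NH2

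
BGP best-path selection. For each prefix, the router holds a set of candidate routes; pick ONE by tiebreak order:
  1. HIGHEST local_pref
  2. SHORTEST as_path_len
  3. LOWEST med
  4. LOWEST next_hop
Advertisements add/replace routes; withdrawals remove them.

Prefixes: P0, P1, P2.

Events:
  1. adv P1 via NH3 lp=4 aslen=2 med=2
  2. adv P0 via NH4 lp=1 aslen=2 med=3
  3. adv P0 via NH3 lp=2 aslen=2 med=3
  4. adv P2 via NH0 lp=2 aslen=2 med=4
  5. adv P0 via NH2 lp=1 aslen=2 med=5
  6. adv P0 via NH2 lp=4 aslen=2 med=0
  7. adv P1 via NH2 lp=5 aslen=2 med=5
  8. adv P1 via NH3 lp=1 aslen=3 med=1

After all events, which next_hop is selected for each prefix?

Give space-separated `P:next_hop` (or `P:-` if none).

Answer: P0:NH2 P1:NH2 P2:NH0

Derivation:
Op 1: best P0=- P1=NH3 P2=-
Op 2: best P0=NH4 P1=NH3 P2=-
Op 3: best P0=NH3 P1=NH3 P2=-
Op 4: best P0=NH3 P1=NH3 P2=NH0
Op 5: best P0=NH3 P1=NH3 P2=NH0
Op 6: best P0=NH2 P1=NH3 P2=NH0
Op 7: best P0=NH2 P1=NH2 P2=NH0
Op 8: best P0=NH2 P1=NH2 P2=NH0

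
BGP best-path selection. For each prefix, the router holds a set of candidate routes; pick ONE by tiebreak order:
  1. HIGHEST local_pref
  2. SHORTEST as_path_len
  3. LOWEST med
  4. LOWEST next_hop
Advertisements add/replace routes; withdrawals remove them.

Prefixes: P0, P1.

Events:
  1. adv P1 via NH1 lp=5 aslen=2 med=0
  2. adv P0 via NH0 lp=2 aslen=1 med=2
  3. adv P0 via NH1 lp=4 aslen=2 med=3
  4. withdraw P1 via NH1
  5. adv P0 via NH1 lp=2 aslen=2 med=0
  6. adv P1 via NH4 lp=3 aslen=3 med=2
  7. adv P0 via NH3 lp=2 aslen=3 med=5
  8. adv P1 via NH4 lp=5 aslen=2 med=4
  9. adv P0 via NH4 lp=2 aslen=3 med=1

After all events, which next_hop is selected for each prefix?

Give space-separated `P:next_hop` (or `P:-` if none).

Op 1: best P0=- P1=NH1
Op 2: best P0=NH0 P1=NH1
Op 3: best P0=NH1 P1=NH1
Op 4: best P0=NH1 P1=-
Op 5: best P0=NH0 P1=-
Op 6: best P0=NH0 P1=NH4
Op 7: best P0=NH0 P1=NH4
Op 8: best P0=NH0 P1=NH4
Op 9: best P0=NH0 P1=NH4

Answer: P0:NH0 P1:NH4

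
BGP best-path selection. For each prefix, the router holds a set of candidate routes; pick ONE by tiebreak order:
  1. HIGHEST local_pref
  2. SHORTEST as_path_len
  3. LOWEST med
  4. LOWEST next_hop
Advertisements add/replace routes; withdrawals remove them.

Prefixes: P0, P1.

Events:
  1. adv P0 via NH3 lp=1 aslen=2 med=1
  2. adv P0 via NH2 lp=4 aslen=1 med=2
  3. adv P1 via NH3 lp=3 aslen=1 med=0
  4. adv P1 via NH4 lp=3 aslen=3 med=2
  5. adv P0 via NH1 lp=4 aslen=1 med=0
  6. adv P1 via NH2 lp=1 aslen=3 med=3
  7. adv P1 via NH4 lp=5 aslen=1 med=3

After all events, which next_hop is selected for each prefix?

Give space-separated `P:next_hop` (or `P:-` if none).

Answer: P0:NH1 P1:NH4

Derivation:
Op 1: best P0=NH3 P1=-
Op 2: best P0=NH2 P1=-
Op 3: best P0=NH2 P1=NH3
Op 4: best P0=NH2 P1=NH3
Op 5: best P0=NH1 P1=NH3
Op 6: best P0=NH1 P1=NH3
Op 7: best P0=NH1 P1=NH4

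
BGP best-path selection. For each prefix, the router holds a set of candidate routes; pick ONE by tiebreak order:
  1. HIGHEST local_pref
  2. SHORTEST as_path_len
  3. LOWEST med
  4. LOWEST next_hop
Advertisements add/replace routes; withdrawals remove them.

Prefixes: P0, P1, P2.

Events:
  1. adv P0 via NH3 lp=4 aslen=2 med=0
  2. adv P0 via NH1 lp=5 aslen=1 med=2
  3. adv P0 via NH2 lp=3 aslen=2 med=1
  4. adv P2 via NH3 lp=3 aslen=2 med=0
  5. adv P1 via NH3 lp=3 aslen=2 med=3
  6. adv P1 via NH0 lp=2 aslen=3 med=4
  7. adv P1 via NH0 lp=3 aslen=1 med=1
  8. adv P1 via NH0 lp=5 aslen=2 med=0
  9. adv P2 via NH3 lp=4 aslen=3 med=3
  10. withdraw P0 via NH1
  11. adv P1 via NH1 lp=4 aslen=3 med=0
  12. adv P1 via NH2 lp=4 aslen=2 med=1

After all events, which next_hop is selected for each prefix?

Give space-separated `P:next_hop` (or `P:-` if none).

Op 1: best P0=NH3 P1=- P2=-
Op 2: best P0=NH1 P1=- P2=-
Op 3: best P0=NH1 P1=- P2=-
Op 4: best P0=NH1 P1=- P2=NH3
Op 5: best P0=NH1 P1=NH3 P2=NH3
Op 6: best P0=NH1 P1=NH3 P2=NH3
Op 7: best P0=NH1 P1=NH0 P2=NH3
Op 8: best P0=NH1 P1=NH0 P2=NH3
Op 9: best P0=NH1 P1=NH0 P2=NH3
Op 10: best P0=NH3 P1=NH0 P2=NH3
Op 11: best P0=NH3 P1=NH0 P2=NH3
Op 12: best P0=NH3 P1=NH0 P2=NH3

Answer: P0:NH3 P1:NH0 P2:NH3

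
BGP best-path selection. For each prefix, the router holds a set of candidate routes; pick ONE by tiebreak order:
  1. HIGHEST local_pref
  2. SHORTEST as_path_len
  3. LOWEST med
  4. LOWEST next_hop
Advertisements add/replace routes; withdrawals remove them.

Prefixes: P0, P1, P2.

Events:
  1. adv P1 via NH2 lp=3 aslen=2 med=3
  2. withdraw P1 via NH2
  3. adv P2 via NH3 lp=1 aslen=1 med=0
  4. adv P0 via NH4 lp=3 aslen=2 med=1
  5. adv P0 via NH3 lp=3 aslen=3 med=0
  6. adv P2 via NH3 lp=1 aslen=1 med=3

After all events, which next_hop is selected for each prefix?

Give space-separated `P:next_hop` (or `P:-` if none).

Op 1: best P0=- P1=NH2 P2=-
Op 2: best P0=- P1=- P2=-
Op 3: best P0=- P1=- P2=NH3
Op 4: best P0=NH4 P1=- P2=NH3
Op 5: best P0=NH4 P1=- P2=NH3
Op 6: best P0=NH4 P1=- P2=NH3

Answer: P0:NH4 P1:- P2:NH3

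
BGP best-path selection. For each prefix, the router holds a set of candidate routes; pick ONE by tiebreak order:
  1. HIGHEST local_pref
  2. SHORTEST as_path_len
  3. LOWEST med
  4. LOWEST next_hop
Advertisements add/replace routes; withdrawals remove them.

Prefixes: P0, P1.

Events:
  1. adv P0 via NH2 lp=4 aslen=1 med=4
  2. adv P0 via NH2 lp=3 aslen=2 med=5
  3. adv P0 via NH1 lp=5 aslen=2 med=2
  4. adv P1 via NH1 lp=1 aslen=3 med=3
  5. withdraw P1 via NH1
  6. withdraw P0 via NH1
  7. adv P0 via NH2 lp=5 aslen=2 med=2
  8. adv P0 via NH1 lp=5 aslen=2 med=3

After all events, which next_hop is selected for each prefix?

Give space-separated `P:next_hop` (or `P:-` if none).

Op 1: best P0=NH2 P1=-
Op 2: best P0=NH2 P1=-
Op 3: best P0=NH1 P1=-
Op 4: best P0=NH1 P1=NH1
Op 5: best P0=NH1 P1=-
Op 6: best P0=NH2 P1=-
Op 7: best P0=NH2 P1=-
Op 8: best P0=NH2 P1=-

Answer: P0:NH2 P1:-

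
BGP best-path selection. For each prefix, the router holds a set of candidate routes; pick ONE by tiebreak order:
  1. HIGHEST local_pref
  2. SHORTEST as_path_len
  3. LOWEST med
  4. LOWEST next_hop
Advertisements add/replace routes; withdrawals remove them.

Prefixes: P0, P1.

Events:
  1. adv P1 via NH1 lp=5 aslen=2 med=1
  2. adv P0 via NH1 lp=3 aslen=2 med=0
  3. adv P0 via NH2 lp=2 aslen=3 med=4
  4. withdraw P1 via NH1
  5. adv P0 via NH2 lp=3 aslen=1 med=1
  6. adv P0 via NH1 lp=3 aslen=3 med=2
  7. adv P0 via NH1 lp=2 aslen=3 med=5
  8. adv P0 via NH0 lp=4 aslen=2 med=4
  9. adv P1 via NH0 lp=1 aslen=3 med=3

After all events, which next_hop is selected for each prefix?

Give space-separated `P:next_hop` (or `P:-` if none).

Answer: P0:NH0 P1:NH0

Derivation:
Op 1: best P0=- P1=NH1
Op 2: best P0=NH1 P1=NH1
Op 3: best P0=NH1 P1=NH1
Op 4: best P0=NH1 P1=-
Op 5: best P0=NH2 P1=-
Op 6: best P0=NH2 P1=-
Op 7: best P0=NH2 P1=-
Op 8: best P0=NH0 P1=-
Op 9: best P0=NH0 P1=NH0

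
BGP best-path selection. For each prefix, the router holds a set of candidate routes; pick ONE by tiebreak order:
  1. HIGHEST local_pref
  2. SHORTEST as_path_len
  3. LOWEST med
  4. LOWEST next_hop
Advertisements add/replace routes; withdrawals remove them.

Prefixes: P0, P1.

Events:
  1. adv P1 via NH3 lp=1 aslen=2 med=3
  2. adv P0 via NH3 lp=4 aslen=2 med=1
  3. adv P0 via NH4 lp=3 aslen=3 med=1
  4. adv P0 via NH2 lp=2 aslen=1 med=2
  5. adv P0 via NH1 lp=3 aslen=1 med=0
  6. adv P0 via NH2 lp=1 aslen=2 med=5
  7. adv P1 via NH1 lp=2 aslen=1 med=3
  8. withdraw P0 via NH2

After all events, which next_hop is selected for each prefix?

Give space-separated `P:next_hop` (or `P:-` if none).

Answer: P0:NH3 P1:NH1

Derivation:
Op 1: best P0=- P1=NH3
Op 2: best P0=NH3 P1=NH3
Op 3: best P0=NH3 P1=NH3
Op 4: best P0=NH3 P1=NH3
Op 5: best P0=NH3 P1=NH3
Op 6: best P0=NH3 P1=NH3
Op 7: best P0=NH3 P1=NH1
Op 8: best P0=NH3 P1=NH1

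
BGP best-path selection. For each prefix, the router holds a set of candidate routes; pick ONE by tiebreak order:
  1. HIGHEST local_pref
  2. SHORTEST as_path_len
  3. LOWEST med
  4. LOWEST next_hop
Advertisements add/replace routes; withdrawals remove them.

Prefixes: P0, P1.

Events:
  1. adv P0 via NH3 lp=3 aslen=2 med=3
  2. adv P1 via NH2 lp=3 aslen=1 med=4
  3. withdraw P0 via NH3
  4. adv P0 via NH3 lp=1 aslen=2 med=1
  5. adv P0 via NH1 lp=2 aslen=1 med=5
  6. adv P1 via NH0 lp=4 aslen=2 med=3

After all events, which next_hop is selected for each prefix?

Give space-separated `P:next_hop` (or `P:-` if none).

Op 1: best P0=NH3 P1=-
Op 2: best P0=NH3 P1=NH2
Op 3: best P0=- P1=NH2
Op 4: best P0=NH3 P1=NH2
Op 5: best P0=NH1 P1=NH2
Op 6: best P0=NH1 P1=NH0

Answer: P0:NH1 P1:NH0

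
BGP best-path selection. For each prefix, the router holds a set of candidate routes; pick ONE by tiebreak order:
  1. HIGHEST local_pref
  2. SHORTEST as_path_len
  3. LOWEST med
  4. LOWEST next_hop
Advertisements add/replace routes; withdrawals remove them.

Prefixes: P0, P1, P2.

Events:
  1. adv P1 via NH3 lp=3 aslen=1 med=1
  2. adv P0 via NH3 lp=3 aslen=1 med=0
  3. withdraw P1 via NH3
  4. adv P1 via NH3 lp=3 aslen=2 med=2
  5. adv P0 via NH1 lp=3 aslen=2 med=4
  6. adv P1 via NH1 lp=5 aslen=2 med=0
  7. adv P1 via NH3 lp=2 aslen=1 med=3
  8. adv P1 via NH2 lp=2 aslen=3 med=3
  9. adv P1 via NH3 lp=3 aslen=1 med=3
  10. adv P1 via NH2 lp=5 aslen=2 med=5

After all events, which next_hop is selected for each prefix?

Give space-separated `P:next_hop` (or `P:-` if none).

Op 1: best P0=- P1=NH3 P2=-
Op 2: best P0=NH3 P1=NH3 P2=-
Op 3: best P0=NH3 P1=- P2=-
Op 4: best P0=NH3 P1=NH3 P2=-
Op 5: best P0=NH3 P1=NH3 P2=-
Op 6: best P0=NH3 P1=NH1 P2=-
Op 7: best P0=NH3 P1=NH1 P2=-
Op 8: best P0=NH3 P1=NH1 P2=-
Op 9: best P0=NH3 P1=NH1 P2=-
Op 10: best P0=NH3 P1=NH1 P2=-

Answer: P0:NH3 P1:NH1 P2:-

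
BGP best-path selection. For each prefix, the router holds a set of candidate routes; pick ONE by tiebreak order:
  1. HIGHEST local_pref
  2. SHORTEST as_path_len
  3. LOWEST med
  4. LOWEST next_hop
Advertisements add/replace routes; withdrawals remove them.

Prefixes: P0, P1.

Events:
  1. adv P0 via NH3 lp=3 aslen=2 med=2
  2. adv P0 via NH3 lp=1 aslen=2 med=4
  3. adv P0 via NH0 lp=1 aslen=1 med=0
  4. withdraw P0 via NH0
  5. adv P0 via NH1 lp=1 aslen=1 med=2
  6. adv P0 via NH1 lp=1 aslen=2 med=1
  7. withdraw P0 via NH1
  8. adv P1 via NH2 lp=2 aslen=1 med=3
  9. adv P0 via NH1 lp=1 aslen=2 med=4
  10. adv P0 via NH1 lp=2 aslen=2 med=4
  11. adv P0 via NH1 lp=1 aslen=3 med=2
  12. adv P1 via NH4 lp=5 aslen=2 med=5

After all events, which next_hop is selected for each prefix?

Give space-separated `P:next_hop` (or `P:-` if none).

Answer: P0:NH3 P1:NH4

Derivation:
Op 1: best P0=NH3 P1=-
Op 2: best P0=NH3 P1=-
Op 3: best P0=NH0 P1=-
Op 4: best P0=NH3 P1=-
Op 5: best P0=NH1 P1=-
Op 6: best P0=NH1 P1=-
Op 7: best P0=NH3 P1=-
Op 8: best P0=NH3 P1=NH2
Op 9: best P0=NH1 P1=NH2
Op 10: best P0=NH1 P1=NH2
Op 11: best P0=NH3 P1=NH2
Op 12: best P0=NH3 P1=NH4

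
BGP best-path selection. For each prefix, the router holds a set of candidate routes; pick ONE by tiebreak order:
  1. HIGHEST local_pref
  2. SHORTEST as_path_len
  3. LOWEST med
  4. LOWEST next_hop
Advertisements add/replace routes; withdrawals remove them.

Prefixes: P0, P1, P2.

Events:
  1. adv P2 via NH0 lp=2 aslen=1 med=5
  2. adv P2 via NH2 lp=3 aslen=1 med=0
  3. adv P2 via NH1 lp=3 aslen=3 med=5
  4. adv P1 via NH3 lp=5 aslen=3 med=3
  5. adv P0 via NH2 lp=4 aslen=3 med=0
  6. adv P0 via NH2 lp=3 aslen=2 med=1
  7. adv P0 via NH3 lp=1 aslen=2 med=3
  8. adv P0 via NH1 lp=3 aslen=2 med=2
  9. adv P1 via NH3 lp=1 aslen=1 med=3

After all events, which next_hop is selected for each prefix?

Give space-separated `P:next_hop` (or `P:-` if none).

Op 1: best P0=- P1=- P2=NH0
Op 2: best P0=- P1=- P2=NH2
Op 3: best P0=- P1=- P2=NH2
Op 4: best P0=- P1=NH3 P2=NH2
Op 5: best P0=NH2 P1=NH3 P2=NH2
Op 6: best P0=NH2 P1=NH3 P2=NH2
Op 7: best P0=NH2 P1=NH3 P2=NH2
Op 8: best P0=NH2 P1=NH3 P2=NH2
Op 9: best P0=NH2 P1=NH3 P2=NH2

Answer: P0:NH2 P1:NH3 P2:NH2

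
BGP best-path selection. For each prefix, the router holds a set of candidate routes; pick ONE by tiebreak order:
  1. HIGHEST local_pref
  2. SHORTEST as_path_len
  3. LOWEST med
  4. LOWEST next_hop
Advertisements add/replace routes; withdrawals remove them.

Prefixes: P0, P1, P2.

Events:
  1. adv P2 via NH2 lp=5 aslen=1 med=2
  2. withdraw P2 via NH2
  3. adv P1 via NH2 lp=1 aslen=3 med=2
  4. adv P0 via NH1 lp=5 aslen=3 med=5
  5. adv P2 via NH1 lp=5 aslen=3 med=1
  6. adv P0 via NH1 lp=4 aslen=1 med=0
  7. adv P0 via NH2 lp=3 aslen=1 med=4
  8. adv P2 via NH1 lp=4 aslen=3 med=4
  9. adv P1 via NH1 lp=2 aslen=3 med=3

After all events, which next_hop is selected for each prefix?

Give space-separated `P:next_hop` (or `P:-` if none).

Answer: P0:NH1 P1:NH1 P2:NH1

Derivation:
Op 1: best P0=- P1=- P2=NH2
Op 2: best P0=- P1=- P2=-
Op 3: best P0=- P1=NH2 P2=-
Op 4: best P0=NH1 P1=NH2 P2=-
Op 5: best P0=NH1 P1=NH2 P2=NH1
Op 6: best P0=NH1 P1=NH2 P2=NH1
Op 7: best P0=NH1 P1=NH2 P2=NH1
Op 8: best P0=NH1 P1=NH2 P2=NH1
Op 9: best P0=NH1 P1=NH1 P2=NH1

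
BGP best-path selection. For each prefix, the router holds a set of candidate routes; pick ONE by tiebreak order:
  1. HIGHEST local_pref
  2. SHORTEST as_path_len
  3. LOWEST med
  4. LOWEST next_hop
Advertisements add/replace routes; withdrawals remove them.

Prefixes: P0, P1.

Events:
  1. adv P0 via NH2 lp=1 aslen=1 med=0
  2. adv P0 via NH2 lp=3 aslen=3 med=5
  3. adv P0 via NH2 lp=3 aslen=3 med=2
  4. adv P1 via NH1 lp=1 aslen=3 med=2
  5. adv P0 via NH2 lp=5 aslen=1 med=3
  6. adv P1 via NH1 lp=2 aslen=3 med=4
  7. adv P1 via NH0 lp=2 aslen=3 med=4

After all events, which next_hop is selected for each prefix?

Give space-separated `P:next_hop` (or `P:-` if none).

Op 1: best P0=NH2 P1=-
Op 2: best P0=NH2 P1=-
Op 3: best P0=NH2 P1=-
Op 4: best P0=NH2 P1=NH1
Op 5: best P0=NH2 P1=NH1
Op 6: best P0=NH2 P1=NH1
Op 7: best P0=NH2 P1=NH0

Answer: P0:NH2 P1:NH0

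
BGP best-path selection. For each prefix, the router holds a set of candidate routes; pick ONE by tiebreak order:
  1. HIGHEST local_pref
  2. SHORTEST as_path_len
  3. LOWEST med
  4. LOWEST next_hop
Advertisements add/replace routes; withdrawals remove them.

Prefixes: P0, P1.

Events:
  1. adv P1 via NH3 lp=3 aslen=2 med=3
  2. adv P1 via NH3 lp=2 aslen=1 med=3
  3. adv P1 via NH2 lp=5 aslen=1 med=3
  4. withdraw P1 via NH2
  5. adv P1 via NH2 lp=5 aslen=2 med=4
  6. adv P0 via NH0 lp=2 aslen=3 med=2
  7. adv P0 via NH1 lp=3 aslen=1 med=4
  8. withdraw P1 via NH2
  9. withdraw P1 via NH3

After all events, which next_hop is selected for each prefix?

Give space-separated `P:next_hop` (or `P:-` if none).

Answer: P0:NH1 P1:-

Derivation:
Op 1: best P0=- P1=NH3
Op 2: best P0=- P1=NH3
Op 3: best P0=- P1=NH2
Op 4: best P0=- P1=NH3
Op 5: best P0=- P1=NH2
Op 6: best P0=NH0 P1=NH2
Op 7: best P0=NH1 P1=NH2
Op 8: best P0=NH1 P1=NH3
Op 9: best P0=NH1 P1=-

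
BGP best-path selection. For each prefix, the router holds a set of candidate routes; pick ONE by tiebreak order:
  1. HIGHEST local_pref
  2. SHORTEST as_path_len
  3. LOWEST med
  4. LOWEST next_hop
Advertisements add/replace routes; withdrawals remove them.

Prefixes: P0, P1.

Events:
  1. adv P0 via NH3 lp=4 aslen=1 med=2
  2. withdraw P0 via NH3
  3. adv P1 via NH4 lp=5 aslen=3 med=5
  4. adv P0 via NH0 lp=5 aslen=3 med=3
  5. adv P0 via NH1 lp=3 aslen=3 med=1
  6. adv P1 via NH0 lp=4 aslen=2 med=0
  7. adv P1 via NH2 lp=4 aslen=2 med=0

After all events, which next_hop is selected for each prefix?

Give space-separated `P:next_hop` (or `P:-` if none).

Op 1: best P0=NH3 P1=-
Op 2: best P0=- P1=-
Op 3: best P0=- P1=NH4
Op 4: best P0=NH0 P1=NH4
Op 5: best P0=NH0 P1=NH4
Op 6: best P0=NH0 P1=NH4
Op 7: best P0=NH0 P1=NH4

Answer: P0:NH0 P1:NH4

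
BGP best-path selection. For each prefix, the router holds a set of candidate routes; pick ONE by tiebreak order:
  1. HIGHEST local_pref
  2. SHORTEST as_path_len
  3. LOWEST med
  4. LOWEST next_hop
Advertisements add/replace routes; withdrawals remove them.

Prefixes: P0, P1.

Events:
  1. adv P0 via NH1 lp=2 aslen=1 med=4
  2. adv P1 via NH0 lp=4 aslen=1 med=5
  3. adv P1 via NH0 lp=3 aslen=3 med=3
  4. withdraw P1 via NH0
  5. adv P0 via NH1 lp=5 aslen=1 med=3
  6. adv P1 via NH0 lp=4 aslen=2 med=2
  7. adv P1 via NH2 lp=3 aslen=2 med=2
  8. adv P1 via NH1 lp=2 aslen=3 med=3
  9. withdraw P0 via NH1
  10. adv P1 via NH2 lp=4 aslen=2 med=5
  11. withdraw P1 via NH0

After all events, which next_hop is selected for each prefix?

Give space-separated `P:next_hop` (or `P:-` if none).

Op 1: best P0=NH1 P1=-
Op 2: best P0=NH1 P1=NH0
Op 3: best P0=NH1 P1=NH0
Op 4: best P0=NH1 P1=-
Op 5: best P0=NH1 P1=-
Op 6: best P0=NH1 P1=NH0
Op 7: best P0=NH1 P1=NH0
Op 8: best P0=NH1 P1=NH0
Op 9: best P0=- P1=NH0
Op 10: best P0=- P1=NH0
Op 11: best P0=- P1=NH2

Answer: P0:- P1:NH2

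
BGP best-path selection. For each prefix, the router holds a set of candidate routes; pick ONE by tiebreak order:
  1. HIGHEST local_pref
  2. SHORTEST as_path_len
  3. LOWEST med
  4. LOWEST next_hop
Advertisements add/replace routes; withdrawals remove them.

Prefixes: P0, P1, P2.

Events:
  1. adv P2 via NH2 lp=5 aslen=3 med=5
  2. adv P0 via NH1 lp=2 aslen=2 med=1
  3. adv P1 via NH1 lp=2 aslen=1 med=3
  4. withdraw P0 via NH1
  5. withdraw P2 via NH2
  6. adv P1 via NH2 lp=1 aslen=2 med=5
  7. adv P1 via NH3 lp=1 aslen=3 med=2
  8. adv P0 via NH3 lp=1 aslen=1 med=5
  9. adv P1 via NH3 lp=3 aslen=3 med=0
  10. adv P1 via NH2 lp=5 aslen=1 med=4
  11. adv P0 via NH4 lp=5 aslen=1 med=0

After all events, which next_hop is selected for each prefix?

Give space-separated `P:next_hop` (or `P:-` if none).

Answer: P0:NH4 P1:NH2 P2:-

Derivation:
Op 1: best P0=- P1=- P2=NH2
Op 2: best P0=NH1 P1=- P2=NH2
Op 3: best P0=NH1 P1=NH1 P2=NH2
Op 4: best P0=- P1=NH1 P2=NH2
Op 5: best P0=- P1=NH1 P2=-
Op 6: best P0=- P1=NH1 P2=-
Op 7: best P0=- P1=NH1 P2=-
Op 8: best P0=NH3 P1=NH1 P2=-
Op 9: best P0=NH3 P1=NH3 P2=-
Op 10: best P0=NH3 P1=NH2 P2=-
Op 11: best P0=NH4 P1=NH2 P2=-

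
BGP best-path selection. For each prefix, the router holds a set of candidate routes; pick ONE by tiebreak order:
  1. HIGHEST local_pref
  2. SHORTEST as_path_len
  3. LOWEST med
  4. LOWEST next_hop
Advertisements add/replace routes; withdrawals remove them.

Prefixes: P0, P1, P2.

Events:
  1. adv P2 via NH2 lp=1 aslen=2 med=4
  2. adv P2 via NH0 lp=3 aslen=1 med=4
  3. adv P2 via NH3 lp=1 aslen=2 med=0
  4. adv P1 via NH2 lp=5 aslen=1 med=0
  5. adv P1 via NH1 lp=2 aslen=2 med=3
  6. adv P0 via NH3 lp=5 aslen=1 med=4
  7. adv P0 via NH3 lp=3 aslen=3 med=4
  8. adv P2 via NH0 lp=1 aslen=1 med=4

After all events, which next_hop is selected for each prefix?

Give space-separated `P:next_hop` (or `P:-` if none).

Op 1: best P0=- P1=- P2=NH2
Op 2: best P0=- P1=- P2=NH0
Op 3: best P0=- P1=- P2=NH0
Op 4: best P0=- P1=NH2 P2=NH0
Op 5: best P0=- P1=NH2 P2=NH0
Op 6: best P0=NH3 P1=NH2 P2=NH0
Op 7: best P0=NH3 P1=NH2 P2=NH0
Op 8: best P0=NH3 P1=NH2 P2=NH0

Answer: P0:NH3 P1:NH2 P2:NH0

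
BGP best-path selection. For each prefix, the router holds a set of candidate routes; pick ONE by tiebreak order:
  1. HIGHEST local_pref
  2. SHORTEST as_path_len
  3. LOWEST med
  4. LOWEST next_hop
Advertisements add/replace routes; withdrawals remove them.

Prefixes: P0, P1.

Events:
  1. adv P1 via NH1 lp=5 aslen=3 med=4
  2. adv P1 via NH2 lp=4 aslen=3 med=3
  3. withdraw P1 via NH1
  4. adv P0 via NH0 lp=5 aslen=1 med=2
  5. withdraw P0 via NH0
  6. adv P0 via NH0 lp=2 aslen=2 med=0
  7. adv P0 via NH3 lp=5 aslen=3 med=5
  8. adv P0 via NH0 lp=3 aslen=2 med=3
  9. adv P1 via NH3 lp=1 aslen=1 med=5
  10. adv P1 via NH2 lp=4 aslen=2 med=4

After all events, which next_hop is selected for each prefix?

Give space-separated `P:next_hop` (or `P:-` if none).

Op 1: best P0=- P1=NH1
Op 2: best P0=- P1=NH1
Op 3: best P0=- P1=NH2
Op 4: best P0=NH0 P1=NH2
Op 5: best P0=- P1=NH2
Op 6: best P0=NH0 P1=NH2
Op 7: best P0=NH3 P1=NH2
Op 8: best P0=NH3 P1=NH2
Op 9: best P0=NH3 P1=NH2
Op 10: best P0=NH3 P1=NH2

Answer: P0:NH3 P1:NH2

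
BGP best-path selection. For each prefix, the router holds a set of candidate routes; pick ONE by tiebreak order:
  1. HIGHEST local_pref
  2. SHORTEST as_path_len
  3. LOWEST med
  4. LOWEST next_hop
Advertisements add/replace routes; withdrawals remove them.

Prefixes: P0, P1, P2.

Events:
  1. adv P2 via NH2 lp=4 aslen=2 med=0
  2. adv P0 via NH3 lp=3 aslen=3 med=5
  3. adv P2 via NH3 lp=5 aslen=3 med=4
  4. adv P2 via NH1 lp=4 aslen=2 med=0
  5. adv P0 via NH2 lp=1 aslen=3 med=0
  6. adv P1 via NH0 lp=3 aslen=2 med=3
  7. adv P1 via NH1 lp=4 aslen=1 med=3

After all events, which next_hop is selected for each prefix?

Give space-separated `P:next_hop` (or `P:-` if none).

Answer: P0:NH3 P1:NH1 P2:NH3

Derivation:
Op 1: best P0=- P1=- P2=NH2
Op 2: best P0=NH3 P1=- P2=NH2
Op 3: best P0=NH3 P1=- P2=NH3
Op 4: best P0=NH3 P1=- P2=NH3
Op 5: best P0=NH3 P1=- P2=NH3
Op 6: best P0=NH3 P1=NH0 P2=NH3
Op 7: best P0=NH3 P1=NH1 P2=NH3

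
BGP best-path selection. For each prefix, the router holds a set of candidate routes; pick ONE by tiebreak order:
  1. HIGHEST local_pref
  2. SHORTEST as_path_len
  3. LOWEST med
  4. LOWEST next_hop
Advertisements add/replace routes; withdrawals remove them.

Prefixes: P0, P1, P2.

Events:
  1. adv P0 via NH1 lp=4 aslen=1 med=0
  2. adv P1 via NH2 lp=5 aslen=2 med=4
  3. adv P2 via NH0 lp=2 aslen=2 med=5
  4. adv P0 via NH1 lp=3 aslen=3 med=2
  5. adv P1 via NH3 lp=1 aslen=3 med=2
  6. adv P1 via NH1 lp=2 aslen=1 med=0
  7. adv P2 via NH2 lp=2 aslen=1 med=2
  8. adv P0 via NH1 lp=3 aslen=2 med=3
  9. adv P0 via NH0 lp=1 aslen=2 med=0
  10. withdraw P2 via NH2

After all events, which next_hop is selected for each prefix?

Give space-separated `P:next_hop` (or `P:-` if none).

Answer: P0:NH1 P1:NH2 P2:NH0

Derivation:
Op 1: best P0=NH1 P1=- P2=-
Op 2: best P0=NH1 P1=NH2 P2=-
Op 3: best P0=NH1 P1=NH2 P2=NH0
Op 4: best P0=NH1 P1=NH2 P2=NH0
Op 5: best P0=NH1 P1=NH2 P2=NH0
Op 6: best P0=NH1 P1=NH2 P2=NH0
Op 7: best P0=NH1 P1=NH2 P2=NH2
Op 8: best P0=NH1 P1=NH2 P2=NH2
Op 9: best P0=NH1 P1=NH2 P2=NH2
Op 10: best P0=NH1 P1=NH2 P2=NH0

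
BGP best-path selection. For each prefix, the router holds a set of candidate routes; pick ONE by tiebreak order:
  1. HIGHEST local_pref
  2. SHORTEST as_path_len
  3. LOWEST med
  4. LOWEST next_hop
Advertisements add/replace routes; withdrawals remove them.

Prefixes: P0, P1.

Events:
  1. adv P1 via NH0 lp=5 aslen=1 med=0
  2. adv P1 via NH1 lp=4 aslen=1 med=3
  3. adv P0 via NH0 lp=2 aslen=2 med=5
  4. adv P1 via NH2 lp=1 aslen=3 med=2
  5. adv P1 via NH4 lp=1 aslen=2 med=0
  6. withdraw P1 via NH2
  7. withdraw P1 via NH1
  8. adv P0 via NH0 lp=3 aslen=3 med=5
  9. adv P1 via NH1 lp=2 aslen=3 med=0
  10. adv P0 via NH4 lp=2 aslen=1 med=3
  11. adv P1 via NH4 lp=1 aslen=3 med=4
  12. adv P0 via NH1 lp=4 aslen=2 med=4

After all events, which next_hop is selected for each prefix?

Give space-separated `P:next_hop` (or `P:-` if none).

Answer: P0:NH1 P1:NH0

Derivation:
Op 1: best P0=- P1=NH0
Op 2: best P0=- P1=NH0
Op 3: best P0=NH0 P1=NH0
Op 4: best P0=NH0 P1=NH0
Op 5: best P0=NH0 P1=NH0
Op 6: best P0=NH0 P1=NH0
Op 7: best P0=NH0 P1=NH0
Op 8: best P0=NH0 P1=NH0
Op 9: best P0=NH0 P1=NH0
Op 10: best P0=NH0 P1=NH0
Op 11: best P0=NH0 P1=NH0
Op 12: best P0=NH1 P1=NH0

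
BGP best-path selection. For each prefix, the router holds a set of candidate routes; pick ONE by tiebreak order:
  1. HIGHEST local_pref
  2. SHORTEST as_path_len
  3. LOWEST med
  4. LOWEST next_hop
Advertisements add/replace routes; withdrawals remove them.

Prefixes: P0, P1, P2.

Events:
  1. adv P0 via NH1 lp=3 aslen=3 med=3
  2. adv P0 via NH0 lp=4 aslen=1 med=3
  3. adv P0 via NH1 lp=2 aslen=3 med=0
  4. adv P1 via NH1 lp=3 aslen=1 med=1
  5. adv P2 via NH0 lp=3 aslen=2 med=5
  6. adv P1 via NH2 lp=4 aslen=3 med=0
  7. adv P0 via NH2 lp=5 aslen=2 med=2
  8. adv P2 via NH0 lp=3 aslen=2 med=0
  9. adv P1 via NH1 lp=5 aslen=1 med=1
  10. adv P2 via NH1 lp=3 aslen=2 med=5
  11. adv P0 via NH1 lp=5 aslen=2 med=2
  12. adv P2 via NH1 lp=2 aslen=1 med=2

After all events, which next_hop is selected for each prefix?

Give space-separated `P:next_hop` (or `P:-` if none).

Answer: P0:NH1 P1:NH1 P2:NH0

Derivation:
Op 1: best P0=NH1 P1=- P2=-
Op 2: best P0=NH0 P1=- P2=-
Op 3: best P0=NH0 P1=- P2=-
Op 4: best P0=NH0 P1=NH1 P2=-
Op 5: best P0=NH0 P1=NH1 P2=NH0
Op 6: best P0=NH0 P1=NH2 P2=NH0
Op 7: best P0=NH2 P1=NH2 P2=NH0
Op 8: best P0=NH2 P1=NH2 P2=NH0
Op 9: best P0=NH2 P1=NH1 P2=NH0
Op 10: best P0=NH2 P1=NH1 P2=NH0
Op 11: best P0=NH1 P1=NH1 P2=NH0
Op 12: best P0=NH1 P1=NH1 P2=NH0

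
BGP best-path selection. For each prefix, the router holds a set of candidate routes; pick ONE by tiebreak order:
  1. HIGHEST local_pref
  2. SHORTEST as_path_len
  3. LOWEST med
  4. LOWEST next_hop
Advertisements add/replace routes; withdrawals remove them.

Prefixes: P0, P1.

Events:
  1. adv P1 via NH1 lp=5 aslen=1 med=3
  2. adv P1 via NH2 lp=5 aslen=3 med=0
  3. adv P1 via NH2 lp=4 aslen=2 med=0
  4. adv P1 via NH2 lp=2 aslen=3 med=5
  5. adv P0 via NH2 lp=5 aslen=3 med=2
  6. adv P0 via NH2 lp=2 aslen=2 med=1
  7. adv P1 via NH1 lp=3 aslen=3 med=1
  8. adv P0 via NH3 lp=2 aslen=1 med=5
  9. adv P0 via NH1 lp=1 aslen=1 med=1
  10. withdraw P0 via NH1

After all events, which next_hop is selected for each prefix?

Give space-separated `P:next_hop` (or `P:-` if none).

Op 1: best P0=- P1=NH1
Op 2: best P0=- P1=NH1
Op 3: best P0=- P1=NH1
Op 4: best P0=- P1=NH1
Op 5: best P0=NH2 P1=NH1
Op 6: best P0=NH2 P1=NH1
Op 7: best P0=NH2 P1=NH1
Op 8: best P0=NH3 P1=NH1
Op 9: best P0=NH3 P1=NH1
Op 10: best P0=NH3 P1=NH1

Answer: P0:NH3 P1:NH1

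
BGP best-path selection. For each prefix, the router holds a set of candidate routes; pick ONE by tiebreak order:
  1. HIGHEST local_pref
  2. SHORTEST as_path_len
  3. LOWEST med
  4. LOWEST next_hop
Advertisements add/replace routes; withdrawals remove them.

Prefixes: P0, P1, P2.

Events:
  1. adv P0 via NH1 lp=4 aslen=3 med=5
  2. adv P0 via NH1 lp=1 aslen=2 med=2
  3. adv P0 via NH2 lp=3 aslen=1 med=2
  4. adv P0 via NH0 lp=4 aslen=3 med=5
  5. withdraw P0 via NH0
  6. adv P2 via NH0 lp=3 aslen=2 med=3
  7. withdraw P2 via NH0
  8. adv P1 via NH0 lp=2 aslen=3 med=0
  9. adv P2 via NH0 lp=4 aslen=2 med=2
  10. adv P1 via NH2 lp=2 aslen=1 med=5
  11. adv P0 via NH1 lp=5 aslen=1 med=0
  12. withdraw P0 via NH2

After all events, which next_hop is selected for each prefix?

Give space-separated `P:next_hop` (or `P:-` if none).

Op 1: best P0=NH1 P1=- P2=-
Op 2: best P0=NH1 P1=- P2=-
Op 3: best P0=NH2 P1=- P2=-
Op 4: best P0=NH0 P1=- P2=-
Op 5: best P0=NH2 P1=- P2=-
Op 6: best P0=NH2 P1=- P2=NH0
Op 7: best P0=NH2 P1=- P2=-
Op 8: best P0=NH2 P1=NH0 P2=-
Op 9: best P0=NH2 P1=NH0 P2=NH0
Op 10: best P0=NH2 P1=NH2 P2=NH0
Op 11: best P0=NH1 P1=NH2 P2=NH0
Op 12: best P0=NH1 P1=NH2 P2=NH0

Answer: P0:NH1 P1:NH2 P2:NH0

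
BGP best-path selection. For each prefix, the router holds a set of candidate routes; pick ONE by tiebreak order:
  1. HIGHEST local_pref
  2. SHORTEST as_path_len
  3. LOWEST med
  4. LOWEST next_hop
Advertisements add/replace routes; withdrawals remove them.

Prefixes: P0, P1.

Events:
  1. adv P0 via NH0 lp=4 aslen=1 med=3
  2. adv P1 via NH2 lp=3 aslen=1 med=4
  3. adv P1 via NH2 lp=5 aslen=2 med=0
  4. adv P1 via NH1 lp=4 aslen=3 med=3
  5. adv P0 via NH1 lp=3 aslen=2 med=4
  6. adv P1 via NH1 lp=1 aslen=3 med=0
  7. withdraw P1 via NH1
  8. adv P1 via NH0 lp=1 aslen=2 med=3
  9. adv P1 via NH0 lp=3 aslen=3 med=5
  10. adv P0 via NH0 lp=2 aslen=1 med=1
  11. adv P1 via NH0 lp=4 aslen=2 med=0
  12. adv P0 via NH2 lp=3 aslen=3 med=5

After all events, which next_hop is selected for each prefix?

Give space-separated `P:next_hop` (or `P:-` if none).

Answer: P0:NH1 P1:NH2

Derivation:
Op 1: best P0=NH0 P1=-
Op 2: best P0=NH0 P1=NH2
Op 3: best P0=NH0 P1=NH2
Op 4: best P0=NH0 P1=NH2
Op 5: best P0=NH0 P1=NH2
Op 6: best P0=NH0 P1=NH2
Op 7: best P0=NH0 P1=NH2
Op 8: best P0=NH0 P1=NH2
Op 9: best P0=NH0 P1=NH2
Op 10: best P0=NH1 P1=NH2
Op 11: best P0=NH1 P1=NH2
Op 12: best P0=NH1 P1=NH2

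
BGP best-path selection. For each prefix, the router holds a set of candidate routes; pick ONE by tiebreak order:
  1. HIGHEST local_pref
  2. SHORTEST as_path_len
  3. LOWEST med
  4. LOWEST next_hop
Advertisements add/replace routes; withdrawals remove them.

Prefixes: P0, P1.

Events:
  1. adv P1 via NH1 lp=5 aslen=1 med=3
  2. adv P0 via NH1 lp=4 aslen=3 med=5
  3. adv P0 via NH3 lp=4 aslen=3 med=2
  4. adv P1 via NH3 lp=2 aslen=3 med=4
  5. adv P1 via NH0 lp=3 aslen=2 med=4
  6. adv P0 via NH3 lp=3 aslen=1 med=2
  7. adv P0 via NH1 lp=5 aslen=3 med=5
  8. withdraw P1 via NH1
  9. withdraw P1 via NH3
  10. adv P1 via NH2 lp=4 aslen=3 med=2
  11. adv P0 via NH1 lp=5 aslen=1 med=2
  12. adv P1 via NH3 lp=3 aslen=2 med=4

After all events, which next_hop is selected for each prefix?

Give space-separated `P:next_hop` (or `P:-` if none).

Answer: P0:NH1 P1:NH2

Derivation:
Op 1: best P0=- P1=NH1
Op 2: best P0=NH1 P1=NH1
Op 3: best P0=NH3 P1=NH1
Op 4: best P0=NH3 P1=NH1
Op 5: best P0=NH3 P1=NH1
Op 6: best P0=NH1 P1=NH1
Op 7: best P0=NH1 P1=NH1
Op 8: best P0=NH1 P1=NH0
Op 9: best P0=NH1 P1=NH0
Op 10: best P0=NH1 P1=NH2
Op 11: best P0=NH1 P1=NH2
Op 12: best P0=NH1 P1=NH2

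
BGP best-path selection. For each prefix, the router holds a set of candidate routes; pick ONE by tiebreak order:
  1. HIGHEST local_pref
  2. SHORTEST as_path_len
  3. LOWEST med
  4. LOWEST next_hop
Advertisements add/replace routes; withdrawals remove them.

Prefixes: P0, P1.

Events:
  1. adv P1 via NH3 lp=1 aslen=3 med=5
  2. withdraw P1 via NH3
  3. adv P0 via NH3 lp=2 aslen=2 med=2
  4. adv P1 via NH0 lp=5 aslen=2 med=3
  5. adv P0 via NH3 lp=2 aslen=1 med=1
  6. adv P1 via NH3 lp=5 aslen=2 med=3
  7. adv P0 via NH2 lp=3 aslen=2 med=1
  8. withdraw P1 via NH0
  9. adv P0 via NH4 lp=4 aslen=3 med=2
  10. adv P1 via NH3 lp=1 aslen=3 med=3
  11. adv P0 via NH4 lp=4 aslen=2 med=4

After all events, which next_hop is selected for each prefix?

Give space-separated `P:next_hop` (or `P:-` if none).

Op 1: best P0=- P1=NH3
Op 2: best P0=- P1=-
Op 3: best P0=NH3 P1=-
Op 4: best P0=NH3 P1=NH0
Op 5: best P0=NH3 P1=NH0
Op 6: best P0=NH3 P1=NH0
Op 7: best P0=NH2 P1=NH0
Op 8: best P0=NH2 P1=NH3
Op 9: best P0=NH4 P1=NH3
Op 10: best P0=NH4 P1=NH3
Op 11: best P0=NH4 P1=NH3

Answer: P0:NH4 P1:NH3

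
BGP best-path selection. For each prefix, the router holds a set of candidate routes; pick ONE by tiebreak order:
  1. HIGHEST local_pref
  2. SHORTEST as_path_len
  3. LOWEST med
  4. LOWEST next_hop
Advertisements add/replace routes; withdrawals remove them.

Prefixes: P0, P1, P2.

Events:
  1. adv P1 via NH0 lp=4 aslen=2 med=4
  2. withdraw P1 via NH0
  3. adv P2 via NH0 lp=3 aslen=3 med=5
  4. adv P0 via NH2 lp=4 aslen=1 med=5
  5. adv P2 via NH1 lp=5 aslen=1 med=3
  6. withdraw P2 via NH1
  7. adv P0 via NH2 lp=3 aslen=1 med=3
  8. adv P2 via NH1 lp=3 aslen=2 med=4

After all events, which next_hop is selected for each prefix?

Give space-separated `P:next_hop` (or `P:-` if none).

Op 1: best P0=- P1=NH0 P2=-
Op 2: best P0=- P1=- P2=-
Op 3: best P0=- P1=- P2=NH0
Op 4: best P0=NH2 P1=- P2=NH0
Op 5: best P0=NH2 P1=- P2=NH1
Op 6: best P0=NH2 P1=- P2=NH0
Op 7: best P0=NH2 P1=- P2=NH0
Op 8: best P0=NH2 P1=- P2=NH1

Answer: P0:NH2 P1:- P2:NH1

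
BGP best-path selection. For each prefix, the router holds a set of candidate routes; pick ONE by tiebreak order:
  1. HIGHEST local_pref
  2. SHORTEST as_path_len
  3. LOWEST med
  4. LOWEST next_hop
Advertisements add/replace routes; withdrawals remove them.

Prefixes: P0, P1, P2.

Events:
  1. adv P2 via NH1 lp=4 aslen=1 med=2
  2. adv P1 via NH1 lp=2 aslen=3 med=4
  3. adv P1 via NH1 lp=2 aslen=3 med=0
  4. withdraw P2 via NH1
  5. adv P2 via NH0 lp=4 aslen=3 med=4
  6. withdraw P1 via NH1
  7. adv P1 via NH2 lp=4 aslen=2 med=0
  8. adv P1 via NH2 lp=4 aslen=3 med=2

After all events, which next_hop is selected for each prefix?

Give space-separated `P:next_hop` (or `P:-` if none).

Answer: P0:- P1:NH2 P2:NH0

Derivation:
Op 1: best P0=- P1=- P2=NH1
Op 2: best P0=- P1=NH1 P2=NH1
Op 3: best P0=- P1=NH1 P2=NH1
Op 4: best P0=- P1=NH1 P2=-
Op 5: best P0=- P1=NH1 P2=NH0
Op 6: best P0=- P1=- P2=NH0
Op 7: best P0=- P1=NH2 P2=NH0
Op 8: best P0=- P1=NH2 P2=NH0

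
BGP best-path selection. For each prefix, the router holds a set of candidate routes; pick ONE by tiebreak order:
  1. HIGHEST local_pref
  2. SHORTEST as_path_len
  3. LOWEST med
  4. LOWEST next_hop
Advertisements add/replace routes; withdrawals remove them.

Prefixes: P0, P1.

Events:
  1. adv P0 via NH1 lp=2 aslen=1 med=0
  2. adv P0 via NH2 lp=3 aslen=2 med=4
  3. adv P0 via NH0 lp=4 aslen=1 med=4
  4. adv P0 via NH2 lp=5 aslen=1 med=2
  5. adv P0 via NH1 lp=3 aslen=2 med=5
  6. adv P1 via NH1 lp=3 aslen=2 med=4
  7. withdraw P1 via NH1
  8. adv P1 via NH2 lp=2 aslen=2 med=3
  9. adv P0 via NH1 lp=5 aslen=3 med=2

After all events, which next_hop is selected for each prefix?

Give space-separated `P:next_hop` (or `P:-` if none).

Op 1: best P0=NH1 P1=-
Op 2: best P0=NH2 P1=-
Op 3: best P0=NH0 P1=-
Op 4: best P0=NH2 P1=-
Op 5: best P0=NH2 P1=-
Op 6: best P0=NH2 P1=NH1
Op 7: best P0=NH2 P1=-
Op 8: best P0=NH2 P1=NH2
Op 9: best P0=NH2 P1=NH2

Answer: P0:NH2 P1:NH2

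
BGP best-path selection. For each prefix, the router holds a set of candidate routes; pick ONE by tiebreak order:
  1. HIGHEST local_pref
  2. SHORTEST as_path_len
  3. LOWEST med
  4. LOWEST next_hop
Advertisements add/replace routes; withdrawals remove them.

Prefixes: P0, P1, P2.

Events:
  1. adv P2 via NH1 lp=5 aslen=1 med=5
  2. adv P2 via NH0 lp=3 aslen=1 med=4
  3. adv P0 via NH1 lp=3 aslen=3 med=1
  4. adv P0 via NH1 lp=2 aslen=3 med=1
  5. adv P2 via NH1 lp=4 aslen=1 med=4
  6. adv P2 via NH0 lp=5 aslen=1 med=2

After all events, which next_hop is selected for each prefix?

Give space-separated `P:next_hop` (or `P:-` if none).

Answer: P0:NH1 P1:- P2:NH0

Derivation:
Op 1: best P0=- P1=- P2=NH1
Op 2: best P0=- P1=- P2=NH1
Op 3: best P0=NH1 P1=- P2=NH1
Op 4: best P0=NH1 P1=- P2=NH1
Op 5: best P0=NH1 P1=- P2=NH1
Op 6: best P0=NH1 P1=- P2=NH0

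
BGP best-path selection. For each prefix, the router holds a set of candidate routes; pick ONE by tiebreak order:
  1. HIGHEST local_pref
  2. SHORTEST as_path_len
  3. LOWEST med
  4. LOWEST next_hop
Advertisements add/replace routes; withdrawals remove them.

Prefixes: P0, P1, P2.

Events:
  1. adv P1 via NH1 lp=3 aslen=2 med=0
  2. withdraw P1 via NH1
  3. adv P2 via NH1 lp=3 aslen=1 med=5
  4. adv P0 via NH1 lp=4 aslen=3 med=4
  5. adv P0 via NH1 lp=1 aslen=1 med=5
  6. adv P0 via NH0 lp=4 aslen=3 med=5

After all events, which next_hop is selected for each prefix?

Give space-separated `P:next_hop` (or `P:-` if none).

Op 1: best P0=- P1=NH1 P2=-
Op 2: best P0=- P1=- P2=-
Op 3: best P0=- P1=- P2=NH1
Op 4: best P0=NH1 P1=- P2=NH1
Op 5: best P0=NH1 P1=- P2=NH1
Op 6: best P0=NH0 P1=- P2=NH1

Answer: P0:NH0 P1:- P2:NH1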